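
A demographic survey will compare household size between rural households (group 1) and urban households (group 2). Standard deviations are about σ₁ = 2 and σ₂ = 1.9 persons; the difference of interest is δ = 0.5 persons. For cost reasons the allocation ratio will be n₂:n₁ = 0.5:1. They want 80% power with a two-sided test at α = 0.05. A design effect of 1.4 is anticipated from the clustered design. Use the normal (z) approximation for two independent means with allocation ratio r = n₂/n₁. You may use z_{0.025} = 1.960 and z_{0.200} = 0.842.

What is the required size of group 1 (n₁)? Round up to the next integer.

n₁ = (z_{α/2} + z_β)² · (σ₁² + σ₂²/r) / δ²
   = (1.960 + 0.842)² · (2² + 1.9²/0.5) / 0.5²
   = 7.8512 · (4 + 7.22) / 0.25
   = 7.8512 · 11.22 / 0.25
   = 352.36
Design effect: 1.4 × 352.36 = 493.31.
Round up → n₁ = 494; n₂ = r·n₁ = 0.5 × 494 = 247.

n₁ = 494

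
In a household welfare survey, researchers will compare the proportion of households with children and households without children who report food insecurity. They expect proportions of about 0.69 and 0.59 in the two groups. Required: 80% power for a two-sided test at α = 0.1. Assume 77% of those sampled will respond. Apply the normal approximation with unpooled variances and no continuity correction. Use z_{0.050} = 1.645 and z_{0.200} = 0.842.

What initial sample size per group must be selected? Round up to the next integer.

n = (z_{α/2} + z_β)² · [p₁(1−p₁) + p₂(1−p₂)] / (p₁ − p₂)²
  = (1.645 + 0.842)² · (0.69·0.31 + 0.59·0.41) / (0.10)²
  = (2.487)² · (0.2139 + 0.2419) / 0.0100
  = 6.1852 · 0.4558 / 0.0100
  = 281.92
Adjust for 77% response: 281.92 / 0.77 = 366.13.
Round up → n = 367 per group.

n = 367 per group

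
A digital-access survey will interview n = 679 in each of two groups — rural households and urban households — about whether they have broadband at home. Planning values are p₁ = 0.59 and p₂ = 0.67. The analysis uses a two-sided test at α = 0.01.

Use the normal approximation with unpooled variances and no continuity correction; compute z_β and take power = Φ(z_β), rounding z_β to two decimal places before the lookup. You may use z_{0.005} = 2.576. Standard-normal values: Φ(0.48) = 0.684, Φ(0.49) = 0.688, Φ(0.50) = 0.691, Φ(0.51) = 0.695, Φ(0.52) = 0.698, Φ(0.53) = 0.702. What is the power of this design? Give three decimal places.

z_β = |p₁−p₂|·√(n/[p₁q₁+p₂q₂]) − z_{α/2}
    = 0.08 · √(679/0.4630) − 2.576
    = 0.08 · 38.2952 − 2.576
    = 3.0636 − 2.576 = 0.4876 → 0.49
Power = Φ(0.49) = 0.688.

Power ≈ 0.688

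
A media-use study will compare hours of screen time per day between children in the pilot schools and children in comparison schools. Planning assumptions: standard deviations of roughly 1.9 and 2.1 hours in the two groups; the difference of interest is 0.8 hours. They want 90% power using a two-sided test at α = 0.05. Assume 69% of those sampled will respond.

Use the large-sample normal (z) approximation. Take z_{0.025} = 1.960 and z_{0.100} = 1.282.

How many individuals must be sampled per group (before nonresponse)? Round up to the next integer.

n = 191 per group

n = (z_{α/2} + z_β)² · (σ₁² + σ₂²) / δ²
  = (1.960 + 1.282)² · (1.9² + 2.1² = 8.02) / 0.8²
  = 10.5106 · 8.02 / 0.64
  = 131.71
Adjust for 69% response: 131.71 / 0.69 = 190.88.
Round up → n = 191 per group.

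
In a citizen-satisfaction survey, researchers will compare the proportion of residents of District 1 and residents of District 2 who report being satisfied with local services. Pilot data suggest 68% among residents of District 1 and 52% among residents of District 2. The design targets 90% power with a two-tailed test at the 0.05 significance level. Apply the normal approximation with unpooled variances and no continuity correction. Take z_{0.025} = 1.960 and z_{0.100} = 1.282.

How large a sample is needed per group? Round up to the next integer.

n = 192 per group

n = (z_{α/2} + z_β)² · [p₁(1−p₁) + p₂(1−p₂)] / (p₁ − p₂)²
  = (1.960 + 1.282)² · (0.68·0.32 + 0.52·0.48) / (0.16)²
  = (3.242)² · (0.2176 + 0.2496) / 0.0256
  = 10.5106 · 0.4672 / 0.0256
  = 191.82
Round up → n = 192 per group.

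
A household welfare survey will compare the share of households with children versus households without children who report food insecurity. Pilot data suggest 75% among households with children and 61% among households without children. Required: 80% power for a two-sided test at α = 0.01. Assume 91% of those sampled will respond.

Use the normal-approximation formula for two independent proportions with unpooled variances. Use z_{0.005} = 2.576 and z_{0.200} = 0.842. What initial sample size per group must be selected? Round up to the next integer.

n = (z_{α/2} + z_β)² · [p₁(1−p₁) + p₂(1−p₂)] / (p₁ − p₂)²
  = (2.576 + 0.842)² · (0.75·0.25 + 0.61·0.39) / (0.14)²
  = (3.418)² · (0.1875 + 0.2379) / 0.0196
  = 11.6827 · 0.4254 / 0.0196
  = 253.56
Adjust for 91% response: 253.56 / 0.91 = 278.64.
Round up → n = 279 per group.

n = 279 per group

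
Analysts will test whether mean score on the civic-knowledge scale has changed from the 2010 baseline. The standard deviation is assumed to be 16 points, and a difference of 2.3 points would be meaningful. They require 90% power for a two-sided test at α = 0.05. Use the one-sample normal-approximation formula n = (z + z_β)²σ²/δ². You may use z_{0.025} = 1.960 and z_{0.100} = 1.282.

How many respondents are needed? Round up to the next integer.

n = 509

n = (z_{α/2} + z_β)² · σ² / δ²
  = (1.960 + 1.282)² · 16² / 2.3²
  = 10.5106 · 256 / 5.29
  = 508.64
Round up → n = 509.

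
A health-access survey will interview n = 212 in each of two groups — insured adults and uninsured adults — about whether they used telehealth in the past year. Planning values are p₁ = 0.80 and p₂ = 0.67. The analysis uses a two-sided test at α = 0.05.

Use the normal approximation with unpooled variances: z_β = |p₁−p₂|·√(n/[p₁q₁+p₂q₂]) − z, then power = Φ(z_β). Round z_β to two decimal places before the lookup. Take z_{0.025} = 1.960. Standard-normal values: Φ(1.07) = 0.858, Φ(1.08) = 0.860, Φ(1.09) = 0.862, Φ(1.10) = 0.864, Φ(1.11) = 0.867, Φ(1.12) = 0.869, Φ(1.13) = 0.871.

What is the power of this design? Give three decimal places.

z_β = |p₁−p₂|·√(n/[p₁q₁+p₂q₂]) − z_{α/2}
    = 0.13 · √(212/0.3811) − 1.960
    = 0.13 · 23.5857 − 1.960
    = 3.0661 − 1.960 = 1.1061 → 1.11
Power = Φ(1.11) = 0.867.

Power ≈ 0.867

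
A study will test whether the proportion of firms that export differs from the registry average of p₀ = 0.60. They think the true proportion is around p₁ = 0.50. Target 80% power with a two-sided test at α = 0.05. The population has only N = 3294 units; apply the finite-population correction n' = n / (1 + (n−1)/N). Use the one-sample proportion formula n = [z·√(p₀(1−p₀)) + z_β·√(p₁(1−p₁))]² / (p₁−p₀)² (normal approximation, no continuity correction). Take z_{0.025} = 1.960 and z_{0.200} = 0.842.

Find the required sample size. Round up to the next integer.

n = [z_{α/2}·√(p₀q₀) + z_β·√(p₁q₁)]² / (p₁ − p₀)²
  = [1.960·√(0.60·0.40) + 0.842·√(0.50·0.50)]² / (-0.10)²
  = [1.960·0.4899 + 0.842·0.5000]² / 0.0100
  = [1.3812]² / 0.0100
  = 190.77
Finite-population correction (N = 3294): 190.77 / (1 + (190.77 − 1)/3294) = 180.38.
Round up → n = 181.

n = 181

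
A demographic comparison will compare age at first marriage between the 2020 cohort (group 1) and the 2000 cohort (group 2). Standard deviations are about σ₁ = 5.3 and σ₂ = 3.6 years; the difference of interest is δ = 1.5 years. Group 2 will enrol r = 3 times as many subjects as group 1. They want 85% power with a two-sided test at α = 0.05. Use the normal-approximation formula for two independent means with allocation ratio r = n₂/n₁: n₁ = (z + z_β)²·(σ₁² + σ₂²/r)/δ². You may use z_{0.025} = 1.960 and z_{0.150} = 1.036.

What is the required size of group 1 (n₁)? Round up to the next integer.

n₁ = 130

n₁ = (z_{α/2} + z_β)² · (σ₁² + σ₂²/r) / δ²
   = (1.960 + 1.036)² · (5.3² + 3.6²/3) / 1.5²
   = 8.9760 · (28.09 + 4.32) / 2.25
   = 8.9760 · 32.41 / 2.25
   = 129.29
Round up → n₁ = 130; n₂ = r·n₁ = 3 × 130 = 390.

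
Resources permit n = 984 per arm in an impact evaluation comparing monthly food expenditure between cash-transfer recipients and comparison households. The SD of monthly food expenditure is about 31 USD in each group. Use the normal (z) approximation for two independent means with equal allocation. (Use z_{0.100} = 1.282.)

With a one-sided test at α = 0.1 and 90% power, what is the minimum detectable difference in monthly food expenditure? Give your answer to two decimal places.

Minimum detectable difference ≈ 3.58 USD

δ = (z_α + z_β) · √((σ₁²+σ₂²)/n)
  = (1.282 + 1.282) · √(1922/984)
  = 2.564 · √1.9533
  = 2.564 · 1.3976
  = 3.5834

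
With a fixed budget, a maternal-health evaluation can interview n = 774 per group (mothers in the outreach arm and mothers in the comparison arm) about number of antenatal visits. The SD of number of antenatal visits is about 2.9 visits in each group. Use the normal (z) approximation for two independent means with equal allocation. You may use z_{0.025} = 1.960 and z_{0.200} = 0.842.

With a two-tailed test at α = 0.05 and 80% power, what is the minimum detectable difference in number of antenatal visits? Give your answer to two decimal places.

δ = (z_{α/2} + z_β) · √((σ₁²+σ₂²)/n)
  = (1.960 + 0.842) · √(16.82/774)
  = 2.802 · √0.02173
  = 2.802 · 0.1474
  = 0.4131

Minimum detectable difference ≈ 0.41 visits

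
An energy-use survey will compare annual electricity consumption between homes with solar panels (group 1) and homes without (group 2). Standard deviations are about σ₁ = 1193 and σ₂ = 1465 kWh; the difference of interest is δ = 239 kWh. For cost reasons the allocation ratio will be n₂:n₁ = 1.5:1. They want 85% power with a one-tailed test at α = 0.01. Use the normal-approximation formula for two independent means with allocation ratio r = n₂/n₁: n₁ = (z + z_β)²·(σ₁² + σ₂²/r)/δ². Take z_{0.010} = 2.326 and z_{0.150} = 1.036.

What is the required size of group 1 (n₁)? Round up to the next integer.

n₁ = 565

n₁ = (z_α + z_β)² · (σ₁² + σ₂²/r) / δ²
   = (2.326 + 1.036)² · (1193² + 1465²/1.5) / 239²
   = 11.3030 · (1423249 + 1430816.7) / 57121
   = 11.3030 · 2854065.7 / 57121
   = 564.76
Round up → n₁ = 565; n₂ = r·n₁ = 1.5 × 565 = 848.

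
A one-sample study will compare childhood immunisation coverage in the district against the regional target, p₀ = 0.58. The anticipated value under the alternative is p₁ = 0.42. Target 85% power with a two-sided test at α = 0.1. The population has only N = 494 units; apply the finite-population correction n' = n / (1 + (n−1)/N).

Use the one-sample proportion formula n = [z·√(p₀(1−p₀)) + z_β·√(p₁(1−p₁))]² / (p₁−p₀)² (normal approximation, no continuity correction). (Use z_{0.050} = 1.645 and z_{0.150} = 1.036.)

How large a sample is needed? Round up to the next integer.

n = 61

n = [z_{α/2}·√(p₀q₀) + z_β·√(p₁q₁)]² / (p₁ − p₀)²
  = [1.645·√(0.58·0.42) + 1.036·√(0.42·0.58)]² / (-0.16)²
  = [1.645·0.4936 + 1.036·0.4936]² / 0.0256
  = [1.3232]² / 0.0256
  = 68.40
Finite-population correction (N = 494): 68.40 / (1 + (68.40 − 1)/494) = 60.19.
Round up → n = 61.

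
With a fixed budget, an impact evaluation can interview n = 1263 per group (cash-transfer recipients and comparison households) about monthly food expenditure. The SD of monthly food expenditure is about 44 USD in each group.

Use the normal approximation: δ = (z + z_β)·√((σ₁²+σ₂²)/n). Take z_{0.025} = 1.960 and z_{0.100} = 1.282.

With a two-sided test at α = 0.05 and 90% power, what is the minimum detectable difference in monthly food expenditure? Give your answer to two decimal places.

δ = (z_{α/2} + z_β) · √((σ₁²+σ₂²)/n)
  = (1.960 + 1.282) · √(3872/1263)
  = 3.242 · √3.0657
  = 3.242 · 1.7509
  = 5.6765

Minimum detectable difference ≈ 5.68 USD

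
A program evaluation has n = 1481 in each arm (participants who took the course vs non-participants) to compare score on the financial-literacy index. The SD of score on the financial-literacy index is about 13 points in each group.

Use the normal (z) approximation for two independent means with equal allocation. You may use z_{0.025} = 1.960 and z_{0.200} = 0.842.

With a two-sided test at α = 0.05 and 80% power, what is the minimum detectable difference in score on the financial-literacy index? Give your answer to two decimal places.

δ = (z_{α/2} + z_β) · √((σ₁²+σ₂²)/n)
  = (1.960 + 0.842) · √(338/1481)
  = 2.802 · √0.22822
  = 2.802 · 0.4777
  = 1.3386

Minimum detectable difference ≈ 1.34 points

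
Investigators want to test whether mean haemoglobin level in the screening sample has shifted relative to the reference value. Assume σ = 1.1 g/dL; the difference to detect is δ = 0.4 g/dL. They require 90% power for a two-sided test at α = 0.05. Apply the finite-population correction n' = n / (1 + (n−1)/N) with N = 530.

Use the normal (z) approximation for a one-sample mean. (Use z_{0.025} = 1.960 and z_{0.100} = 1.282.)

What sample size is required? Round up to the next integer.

n = 70

n = (z_{α/2} + z_β)² · σ² / δ²
  = (1.960 + 1.282)² · 1.1² / 0.4²
  = 10.5106 · 1.21 / 0.16
  = 79.49
Finite-population correction (N = 530): 79.49 / (1 + (79.49 − 1)/530) = 69.23.
Round up → n = 70.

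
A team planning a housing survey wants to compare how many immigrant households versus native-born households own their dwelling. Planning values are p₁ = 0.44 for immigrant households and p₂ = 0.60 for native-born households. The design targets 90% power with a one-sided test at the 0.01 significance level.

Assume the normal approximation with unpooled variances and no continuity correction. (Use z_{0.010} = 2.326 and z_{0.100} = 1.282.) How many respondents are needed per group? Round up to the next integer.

n = 248 per group

n = (z_α + z_β)² · [p₁(1−p₁) + p₂(1−p₂)] / (p₁ − p₂)²
  = (2.326 + 1.282)² · (0.44·0.56 + 0.60·0.40) / (-0.16)²
  = (3.608)² · (0.2464 + 0.2400) / 0.0256
  = 13.0177 · 0.4864 / 0.0256
  = 247.34
Round up → n = 248 per group.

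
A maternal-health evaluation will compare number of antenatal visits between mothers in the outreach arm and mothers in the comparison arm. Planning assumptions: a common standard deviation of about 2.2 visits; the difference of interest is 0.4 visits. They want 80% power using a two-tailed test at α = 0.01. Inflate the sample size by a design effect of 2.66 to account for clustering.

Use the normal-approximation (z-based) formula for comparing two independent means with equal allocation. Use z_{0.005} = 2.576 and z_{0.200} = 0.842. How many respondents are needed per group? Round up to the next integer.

n = 1881 per group

n = (z_{α/2} + z_β)² · (σ₁² + σ₂²) / δ²
  = (2.576 + 0.842)² · (2·2.2² = 9.68) / 0.4²
  = 11.6827 · 9.68 / 0.16
  = 706.80
Design effect: 2.66 × 706.80 = 1880.10.
Round up → n = 1881 per group.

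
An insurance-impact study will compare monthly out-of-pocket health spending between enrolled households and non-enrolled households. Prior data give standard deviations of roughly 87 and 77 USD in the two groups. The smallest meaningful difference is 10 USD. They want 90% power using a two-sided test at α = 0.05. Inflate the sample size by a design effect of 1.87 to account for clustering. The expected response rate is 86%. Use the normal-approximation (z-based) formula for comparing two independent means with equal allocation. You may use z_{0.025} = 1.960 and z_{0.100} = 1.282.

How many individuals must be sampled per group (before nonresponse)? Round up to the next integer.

n = (z_{α/2} + z_β)² · (σ₁² + σ₂²) / δ²
  = (1.960 + 1.282)² · (87² + 77² = 13498) / 10²
  = 10.5106 · 13498 / 100
  = 1418.72
Design effect: 1.87 × 1418.72 = 2653.00.
Adjust for 86% response: 2653.00 / 0.86 = 3084.88.
Round up → n = 3085 per group.

n = 3085 per group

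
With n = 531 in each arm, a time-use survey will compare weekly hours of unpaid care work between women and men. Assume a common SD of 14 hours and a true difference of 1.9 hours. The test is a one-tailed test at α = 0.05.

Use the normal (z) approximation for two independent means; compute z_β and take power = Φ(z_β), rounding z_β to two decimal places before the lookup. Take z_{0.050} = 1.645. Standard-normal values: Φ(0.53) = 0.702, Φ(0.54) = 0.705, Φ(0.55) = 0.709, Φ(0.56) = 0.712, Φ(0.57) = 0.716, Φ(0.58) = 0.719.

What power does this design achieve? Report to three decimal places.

z_β = δ·√(n/(σ₁²+σ₂²)) − z_α
    = 1.9 · √(531/392) − 1.645
    = 1.9 · 1.16387 − 1.645
    = 2.2114 − 1.645 = 0.5664 → 0.57
Power = Φ(0.57) = 0.716.

Power ≈ 0.716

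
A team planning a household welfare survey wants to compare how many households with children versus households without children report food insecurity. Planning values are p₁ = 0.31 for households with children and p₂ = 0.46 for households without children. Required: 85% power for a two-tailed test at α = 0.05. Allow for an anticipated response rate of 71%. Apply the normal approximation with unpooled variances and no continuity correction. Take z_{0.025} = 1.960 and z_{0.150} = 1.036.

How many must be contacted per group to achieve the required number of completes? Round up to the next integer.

n = 260 per group

n = (z_{α/2} + z_β)² · [p₁(1−p₁) + p₂(1−p₂)] / (p₁ − p₂)²
  = (1.960 + 1.036)² · (0.31·0.69 + 0.46·0.54) / (-0.15)²
  = (2.996)² · (0.2139 + 0.2484) / 0.0225
  = 8.9760 · 0.4623 / 0.0225
  = 184.43
Adjust for 71% response: 184.43 / 0.71 = 259.76.
Round up → n = 260 per group.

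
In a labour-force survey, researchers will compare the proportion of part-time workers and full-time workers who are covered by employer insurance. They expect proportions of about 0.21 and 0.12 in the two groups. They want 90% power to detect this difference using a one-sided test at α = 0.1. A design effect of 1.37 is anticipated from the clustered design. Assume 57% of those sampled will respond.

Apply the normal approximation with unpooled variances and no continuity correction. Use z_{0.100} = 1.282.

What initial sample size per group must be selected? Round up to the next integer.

n = (z_α + z_β)² · [p₁(1−p₁) + p₂(1−p₂)] / (p₁ − p₂)²
  = (1.282 + 1.282)² · (0.21·0.79 + 0.12·0.88) / (0.09)²
  = (2.564)² · (0.1659 + 0.1056) / 0.0081
  = 6.5741 · 0.2715 / 0.0081
  = 220.35
Design effect: 1.37 × 220.35 = 301.88.
Adjust for 57% response: 301.88 / 0.57 = 529.62.
Round up → n = 530 per group.

n = 530 per group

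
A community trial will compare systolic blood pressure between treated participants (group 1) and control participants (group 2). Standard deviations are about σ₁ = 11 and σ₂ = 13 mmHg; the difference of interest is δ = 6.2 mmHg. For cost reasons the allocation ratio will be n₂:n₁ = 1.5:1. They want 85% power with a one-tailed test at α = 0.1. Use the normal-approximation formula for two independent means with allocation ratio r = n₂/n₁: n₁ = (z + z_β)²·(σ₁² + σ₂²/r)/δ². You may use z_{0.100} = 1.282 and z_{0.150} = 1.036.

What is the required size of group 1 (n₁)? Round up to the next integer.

n₁ = 33

n₁ = (z_α + z_β)² · (σ₁² + σ₂²/r) / δ²
   = (1.282 + 1.036)² · (11² + 13²/1.5) / 6.2²
   = 5.3731 · (121 + 112.6667) / 38.44
   = 5.3731 · 233.6667 / 38.44
   = 32.66
Round up → n₁ = 33; n₂ = r·n₁ = 1.5 × 33 = 50.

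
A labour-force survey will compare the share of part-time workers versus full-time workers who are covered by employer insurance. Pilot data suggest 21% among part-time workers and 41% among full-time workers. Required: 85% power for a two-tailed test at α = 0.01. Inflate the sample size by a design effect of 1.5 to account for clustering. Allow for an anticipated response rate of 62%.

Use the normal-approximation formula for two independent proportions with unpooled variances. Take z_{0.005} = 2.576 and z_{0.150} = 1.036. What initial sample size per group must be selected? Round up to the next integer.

n = (z_{α/2} + z_β)² · [p₁(1−p₁) + p₂(1−p₂)] / (p₁ − p₂)²
  = (2.576 + 1.036)² · (0.21·0.79 + 0.41·0.59) / (-0.20)²
  = (3.612)² · (0.1659 + 0.2419) / 0.0400
  = 13.0465 · 0.4078 / 0.0400
  = 133.01
Design effect: 1.5 × 133.01 = 199.51.
Adjust for 62% response: 199.51 / 0.62 = 321.80.
Round up → n = 322 per group.

n = 322 per group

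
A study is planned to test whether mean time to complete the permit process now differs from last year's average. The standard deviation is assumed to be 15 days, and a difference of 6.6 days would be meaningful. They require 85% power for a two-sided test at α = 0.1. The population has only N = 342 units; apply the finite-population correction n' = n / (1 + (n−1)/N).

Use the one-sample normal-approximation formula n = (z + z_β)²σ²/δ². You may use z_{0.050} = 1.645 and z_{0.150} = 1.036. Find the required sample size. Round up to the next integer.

n = (z_{α/2} + z_β)² · σ² / δ²
  = (1.645 + 1.036)² · 15² / 6.6²
  = 7.1878 · 225 / 43.56
  = 37.13
Finite-population correction (N = 342): 37.13 / (1 + (37.13 − 1)/342) = 33.58.
Round up → n = 34.

n = 34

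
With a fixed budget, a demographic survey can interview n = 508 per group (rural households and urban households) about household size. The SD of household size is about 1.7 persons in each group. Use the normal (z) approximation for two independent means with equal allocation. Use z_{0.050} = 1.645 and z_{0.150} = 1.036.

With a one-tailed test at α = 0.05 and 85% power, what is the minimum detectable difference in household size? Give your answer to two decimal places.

Minimum detectable difference ≈ 0.29 persons

δ = (z_α + z_β) · √((σ₁²+σ₂²)/n)
  = (1.645 + 1.036) · √(5.78/508)
  = 2.681 · √0.01138
  = 2.681 · 0.1067
  = 0.2860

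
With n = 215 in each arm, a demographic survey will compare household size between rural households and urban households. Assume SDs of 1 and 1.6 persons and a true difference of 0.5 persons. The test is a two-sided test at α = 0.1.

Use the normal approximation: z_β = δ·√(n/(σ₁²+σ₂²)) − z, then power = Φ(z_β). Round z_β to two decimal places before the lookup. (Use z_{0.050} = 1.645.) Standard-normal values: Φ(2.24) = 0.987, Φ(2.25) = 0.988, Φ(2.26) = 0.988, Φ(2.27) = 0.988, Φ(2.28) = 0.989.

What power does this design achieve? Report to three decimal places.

z_β = δ·√(n/(σ₁²+σ₂²)) − z_{α/2}
    = 0.5 · √(215/3.56) − 1.645
    = 0.5 · 7.77131 − 1.645
    = 3.8857 − 1.645 = 2.2407 → 2.24
Power = Φ(2.24) = 0.987.

Power ≈ 0.987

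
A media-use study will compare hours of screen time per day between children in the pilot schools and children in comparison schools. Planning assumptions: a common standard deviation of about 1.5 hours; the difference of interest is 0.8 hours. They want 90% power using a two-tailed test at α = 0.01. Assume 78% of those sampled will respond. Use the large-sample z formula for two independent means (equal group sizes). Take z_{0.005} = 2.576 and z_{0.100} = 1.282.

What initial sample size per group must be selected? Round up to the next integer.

n = (z_{α/2} + z_β)² · (σ₁² + σ₂²) / δ²
  = (2.576 + 1.282)² · (2·1.5² = 4.5) / 0.8²
  = 14.8842 · 4.5 / 0.64
  = 104.65
Adjust for 78% response: 104.65 / 0.78 = 134.17.
Round up → n = 135 per group.

n = 135 per group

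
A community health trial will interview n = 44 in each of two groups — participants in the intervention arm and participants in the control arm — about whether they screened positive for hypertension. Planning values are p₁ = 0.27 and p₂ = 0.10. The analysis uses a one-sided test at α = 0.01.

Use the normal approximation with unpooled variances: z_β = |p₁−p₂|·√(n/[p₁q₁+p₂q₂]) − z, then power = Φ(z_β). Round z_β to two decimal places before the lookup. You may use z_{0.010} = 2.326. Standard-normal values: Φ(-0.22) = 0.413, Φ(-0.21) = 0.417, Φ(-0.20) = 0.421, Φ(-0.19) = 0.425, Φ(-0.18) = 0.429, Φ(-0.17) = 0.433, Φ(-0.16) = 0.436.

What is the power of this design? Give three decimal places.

z_β = |p₁−p₂|·√(n/[p₁q₁+p₂q₂]) − z_α
    = 0.17 · √(44/0.2871) − 2.326
    = 0.17 · 12.3797 − 2.326
    = 2.1045 − 2.326 = -0.2215 → -0.22
Power = Φ(-0.22) = 0.413.

Power ≈ 0.413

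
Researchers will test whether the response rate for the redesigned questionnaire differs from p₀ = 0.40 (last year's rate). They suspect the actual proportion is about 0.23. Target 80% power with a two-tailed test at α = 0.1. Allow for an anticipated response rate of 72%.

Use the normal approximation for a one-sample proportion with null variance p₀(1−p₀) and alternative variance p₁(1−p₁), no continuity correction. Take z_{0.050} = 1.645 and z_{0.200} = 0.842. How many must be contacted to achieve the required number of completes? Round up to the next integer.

n = 65

n = [z_{α/2}·√(p₀q₀) + z_β·√(p₁q₁)]² / (p₁ − p₀)²
  = [1.645·√(0.40·0.60) + 0.842·√(0.23·0.77)]² / (-0.17)²
  = [1.645·0.4899 + 0.842·0.4208]² / 0.0289
  = [1.1602]² / 0.0289
  = 46.58
Adjust for 72% response: 46.58 / 0.72 = 64.69.
Round up → n = 65.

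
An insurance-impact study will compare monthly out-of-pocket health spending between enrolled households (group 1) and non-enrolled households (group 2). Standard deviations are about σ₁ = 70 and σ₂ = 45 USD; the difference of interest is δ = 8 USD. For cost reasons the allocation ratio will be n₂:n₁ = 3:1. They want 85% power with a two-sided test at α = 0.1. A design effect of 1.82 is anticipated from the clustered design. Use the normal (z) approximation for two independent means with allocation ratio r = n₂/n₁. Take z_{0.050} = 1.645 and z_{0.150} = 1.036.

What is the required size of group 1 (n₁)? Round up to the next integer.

n₁ = (z_{α/2} + z_β)² · (σ₁² + σ₂²/r) / δ²
   = (1.645 + 1.036)² · (70² + 45²/3) / 8²
   = 7.1878 · (4900 + 675) / 64
   = 7.1878 · 5575 / 64
   = 626.12
Design effect: 1.82 × 626.12 = 1139.54.
Round up → n₁ = 1140; n₂ = r·n₁ = 3 × 1140 = 3420.

n₁ = 1140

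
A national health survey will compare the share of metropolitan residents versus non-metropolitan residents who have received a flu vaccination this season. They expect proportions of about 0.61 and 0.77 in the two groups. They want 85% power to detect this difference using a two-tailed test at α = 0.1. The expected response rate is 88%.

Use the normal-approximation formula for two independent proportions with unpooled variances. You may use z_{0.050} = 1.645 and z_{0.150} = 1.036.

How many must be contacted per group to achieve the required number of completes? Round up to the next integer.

n = (z_{α/2} + z_β)² · [p₁(1−p₁) + p₂(1−p₂)] / (p₁ − p₂)²
  = (1.645 + 1.036)² · (0.61·0.39 + 0.77·0.23) / (-0.16)²
  = (2.681)² · (0.2379 + 0.1771) / 0.0256
  = 7.1878 · 0.4150 / 0.0256
  = 116.52
Adjust for 88% response: 116.52 / 0.88 = 132.41.
Round up → n = 133 per group.

n = 133 per group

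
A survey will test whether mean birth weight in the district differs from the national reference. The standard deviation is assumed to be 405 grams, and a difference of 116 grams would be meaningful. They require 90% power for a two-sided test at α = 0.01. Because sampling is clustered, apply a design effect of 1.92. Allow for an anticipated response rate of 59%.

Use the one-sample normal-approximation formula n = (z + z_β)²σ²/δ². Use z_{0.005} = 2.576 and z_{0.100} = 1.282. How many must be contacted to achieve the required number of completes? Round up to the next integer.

n = (z_{α/2} + z_β)² · σ² / δ²
  = (2.576 + 1.282)² · 405² / 116²
  = 14.8842 · 164025 / 13456
  = 181.43
Design effect: 1.92 × 181.43 = 348.35.
Adjust for 59% response: 348.35 / 0.59 = 590.43.
Round up → n = 591.

n = 591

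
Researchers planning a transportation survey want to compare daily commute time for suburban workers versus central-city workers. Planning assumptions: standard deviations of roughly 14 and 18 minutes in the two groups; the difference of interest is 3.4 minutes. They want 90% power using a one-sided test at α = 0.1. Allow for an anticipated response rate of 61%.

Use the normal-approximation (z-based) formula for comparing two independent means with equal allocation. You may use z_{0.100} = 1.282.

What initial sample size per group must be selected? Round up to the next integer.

n = 485 per group

n = (z_α + z_β)² · (σ₁² + σ₂²) / δ²
  = (1.282 + 1.282)² · (14² + 18² = 520) / 3.4²
  = 6.5741 · 520 / 11.56
  = 295.72
Adjust for 61% response: 295.72 / 0.61 = 484.79.
Round up → n = 485 per group.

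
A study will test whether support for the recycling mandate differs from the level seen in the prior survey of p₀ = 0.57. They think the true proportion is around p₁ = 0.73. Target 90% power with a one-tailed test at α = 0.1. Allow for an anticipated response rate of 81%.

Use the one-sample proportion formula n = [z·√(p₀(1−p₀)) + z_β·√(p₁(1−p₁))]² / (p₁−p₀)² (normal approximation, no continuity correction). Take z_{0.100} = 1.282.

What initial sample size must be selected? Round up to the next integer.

n = [z_α·√(p₀q₀) + z_β·√(p₁q₁)]² / (p₁ − p₀)²
  = [1.282·√(0.57·0.43) + 1.282·√(0.73·0.27)]² / (0.16)²
  = [1.282·0.4951 + 1.282·0.4440]² / 0.0256
  = [1.2038]² / 0.0256
  = 56.61
Adjust for 81% response: 56.61 / 0.81 = 69.89.
Round up → n = 70.

n = 70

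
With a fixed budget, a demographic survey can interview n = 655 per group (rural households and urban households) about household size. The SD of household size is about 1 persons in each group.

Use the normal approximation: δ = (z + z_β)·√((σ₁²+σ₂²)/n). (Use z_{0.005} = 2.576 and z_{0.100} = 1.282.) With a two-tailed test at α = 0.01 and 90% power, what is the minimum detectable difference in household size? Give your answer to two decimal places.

Minimum detectable difference ≈ 0.21 persons

δ = (z_{α/2} + z_β) · √((σ₁²+σ₂²)/n)
  = (2.576 + 1.282) · √(2/655)
  = 3.858 · √0.00305
  = 3.858 · 0.0553
  = 0.2132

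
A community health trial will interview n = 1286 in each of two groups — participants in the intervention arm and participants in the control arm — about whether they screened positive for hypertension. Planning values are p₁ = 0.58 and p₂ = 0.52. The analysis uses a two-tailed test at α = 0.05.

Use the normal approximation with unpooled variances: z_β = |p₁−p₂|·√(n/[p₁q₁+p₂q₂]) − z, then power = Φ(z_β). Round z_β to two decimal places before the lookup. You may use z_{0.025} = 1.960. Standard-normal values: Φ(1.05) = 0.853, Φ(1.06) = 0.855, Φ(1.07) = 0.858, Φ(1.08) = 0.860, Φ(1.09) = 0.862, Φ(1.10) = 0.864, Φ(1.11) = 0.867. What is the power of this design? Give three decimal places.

z_β = |p₁−p₂|·√(n/[p₁q₁+p₂q₂]) − z_{α/2}
    = 0.06 · √(1286/0.4932) − 1.960
    = 0.06 · 51.0633 − 1.960
    = 3.0638 − 1.960 = 1.1038 → 1.10
Power = Φ(1.10) = 0.864.

Power ≈ 0.864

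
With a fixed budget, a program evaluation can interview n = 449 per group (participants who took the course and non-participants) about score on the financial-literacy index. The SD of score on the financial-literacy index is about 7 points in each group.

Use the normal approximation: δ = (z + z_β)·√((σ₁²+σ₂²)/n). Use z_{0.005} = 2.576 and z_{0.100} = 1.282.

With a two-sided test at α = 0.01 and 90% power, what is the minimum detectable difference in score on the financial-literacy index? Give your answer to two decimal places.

Minimum detectable difference ≈ 1.80 points

δ = (z_{α/2} + z_β) · √((σ₁²+σ₂²)/n)
  = (2.576 + 1.282) · √(98/449)
  = 3.858 · √0.21826
  = 3.858 · 0.4672
  = 1.8024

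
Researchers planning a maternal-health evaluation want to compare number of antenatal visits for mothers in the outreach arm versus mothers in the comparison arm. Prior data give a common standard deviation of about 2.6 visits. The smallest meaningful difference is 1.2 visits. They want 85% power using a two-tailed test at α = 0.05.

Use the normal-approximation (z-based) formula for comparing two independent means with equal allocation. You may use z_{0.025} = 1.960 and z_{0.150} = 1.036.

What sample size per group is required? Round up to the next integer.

n = (z_{α/2} + z_β)² · (σ₁² + σ₂²) / δ²
  = (1.960 + 1.036)² · (2·2.6² = 13.52) / 1.2²
  = 8.9760 · 13.52 / 1.44
  = 84.27
Round up → n = 85 per group.

n = 85 per group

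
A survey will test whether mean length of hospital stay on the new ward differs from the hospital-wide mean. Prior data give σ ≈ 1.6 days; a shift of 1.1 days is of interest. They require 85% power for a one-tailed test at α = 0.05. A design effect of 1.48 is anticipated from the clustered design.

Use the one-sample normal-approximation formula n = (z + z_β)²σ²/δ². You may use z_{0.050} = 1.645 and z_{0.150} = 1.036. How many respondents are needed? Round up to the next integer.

n = (z_α + z_β)² · σ² / δ²
  = (1.645 + 1.036)² · 1.6² / 1.1²
  = 7.1878 · 2.56 / 1.21
  = 15.21
Design effect: 1.48 × 15.21 = 22.51.
Round up → n = 23.

n = 23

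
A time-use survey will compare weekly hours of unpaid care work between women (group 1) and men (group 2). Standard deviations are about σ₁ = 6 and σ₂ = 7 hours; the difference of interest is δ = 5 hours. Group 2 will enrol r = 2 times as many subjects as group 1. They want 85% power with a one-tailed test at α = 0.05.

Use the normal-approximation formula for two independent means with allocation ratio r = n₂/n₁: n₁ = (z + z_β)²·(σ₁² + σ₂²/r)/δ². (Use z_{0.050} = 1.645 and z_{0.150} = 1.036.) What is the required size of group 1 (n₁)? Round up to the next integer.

n₁ = (z_α + z_β)² · (σ₁² + σ₂²/r) / δ²
   = (1.645 + 1.036)² · (6² + 7²/2) / 5²
   = 7.1878 · (36 + 24.5) / 25
   = 7.1878 · 60.5 / 25
   = 17.39
Round up → n₁ = 18; n₂ = r·n₁ = 2 × 18 = 36.

n₁ = 18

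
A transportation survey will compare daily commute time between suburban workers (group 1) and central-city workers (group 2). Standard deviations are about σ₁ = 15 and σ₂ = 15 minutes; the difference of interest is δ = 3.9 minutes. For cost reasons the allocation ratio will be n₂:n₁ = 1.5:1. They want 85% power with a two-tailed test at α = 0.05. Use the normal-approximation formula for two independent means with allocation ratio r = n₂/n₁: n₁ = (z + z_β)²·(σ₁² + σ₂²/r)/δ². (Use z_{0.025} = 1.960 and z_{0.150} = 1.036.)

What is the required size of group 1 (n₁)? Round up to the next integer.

n₁ = 222

n₁ = (z_{α/2} + z_β)² · (σ₁² + σ₂²/r) / δ²
   = (1.960 + 1.036)² · (15² + 15²/1.5) / 3.9²
   = 8.9760 · (225 + 150) / 15.21
   = 8.9760 · 375 / 15.21
   = 221.30
Round up → n₁ = 222; n₂ = r·n₁ = 1.5 × 222 = 333.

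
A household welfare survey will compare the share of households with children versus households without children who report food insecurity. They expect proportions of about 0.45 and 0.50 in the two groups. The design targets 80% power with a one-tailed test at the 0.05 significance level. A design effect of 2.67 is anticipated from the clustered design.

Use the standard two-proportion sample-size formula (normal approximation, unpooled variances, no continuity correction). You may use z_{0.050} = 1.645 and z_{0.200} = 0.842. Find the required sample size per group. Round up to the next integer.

n = 3287 per group

n = (z_α + z_β)² · [p₁(1−p₁) + p₂(1−p₂)] / (p₁ − p₂)²
  = (1.645 + 0.842)² · (0.45·0.55 + 0.50·0.50) / (-0.05)²
  = (2.487)² · (0.2475 + 0.2500) / 0.0025
  = 6.1852 · 0.4975 / 0.0025
  = 1230.85
Design effect: 2.67 × 1230.85 = 3286.37.
Round up → n = 3287 per group.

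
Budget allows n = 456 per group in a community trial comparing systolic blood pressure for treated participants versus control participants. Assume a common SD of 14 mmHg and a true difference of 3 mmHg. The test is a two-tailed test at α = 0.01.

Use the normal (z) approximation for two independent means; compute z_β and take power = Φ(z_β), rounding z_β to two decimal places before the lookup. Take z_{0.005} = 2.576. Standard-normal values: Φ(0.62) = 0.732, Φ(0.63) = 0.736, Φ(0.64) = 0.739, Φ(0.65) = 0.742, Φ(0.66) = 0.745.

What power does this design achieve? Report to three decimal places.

Power ≈ 0.745

z_β = δ·√(n/(σ₁²+σ₂²)) − z_{α/2}
    = 3 · √(456/392) − 2.576
    = 3 · 1.07855 − 2.576
    = 3.2356 − 2.576 = 0.6596 → 0.66
Power = Φ(0.66) = 0.745.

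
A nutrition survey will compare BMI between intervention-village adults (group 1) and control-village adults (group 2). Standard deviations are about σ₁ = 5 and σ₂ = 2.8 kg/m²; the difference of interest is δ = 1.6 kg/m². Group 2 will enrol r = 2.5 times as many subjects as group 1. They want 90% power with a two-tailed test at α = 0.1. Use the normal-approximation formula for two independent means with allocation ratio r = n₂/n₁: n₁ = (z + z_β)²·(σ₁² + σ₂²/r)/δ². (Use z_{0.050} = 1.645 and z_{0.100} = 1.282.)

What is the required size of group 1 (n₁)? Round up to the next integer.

n₁ = (z_{α/2} + z_β)² · (σ₁² + σ₂²/r) / δ²
   = (1.645 + 1.282)² · (5² + 2.8²/2.5) / 1.6²
   = 8.5673 · (25 + 3.136) / 2.56
   = 8.5673 · 28.136 / 2.56
   = 94.16
Round up → n₁ = 95; n₂ = r·n₁ = 2.5 × 95 = 238.

n₁ = 95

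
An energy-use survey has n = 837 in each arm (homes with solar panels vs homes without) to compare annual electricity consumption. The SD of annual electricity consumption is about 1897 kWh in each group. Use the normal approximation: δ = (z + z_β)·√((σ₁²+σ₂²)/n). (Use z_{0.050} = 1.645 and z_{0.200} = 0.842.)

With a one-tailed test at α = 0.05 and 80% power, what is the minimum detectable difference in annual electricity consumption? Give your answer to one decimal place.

Minimum detectable difference ≈ 230.6 kWh

δ = (z_α + z_β) · √((σ₁²+σ₂²)/n)
  = (1.645 + 0.842) · √(7197218/837)
  = 2.487 · √8598.8
  = 2.487 · 92.7299
  = 230.6192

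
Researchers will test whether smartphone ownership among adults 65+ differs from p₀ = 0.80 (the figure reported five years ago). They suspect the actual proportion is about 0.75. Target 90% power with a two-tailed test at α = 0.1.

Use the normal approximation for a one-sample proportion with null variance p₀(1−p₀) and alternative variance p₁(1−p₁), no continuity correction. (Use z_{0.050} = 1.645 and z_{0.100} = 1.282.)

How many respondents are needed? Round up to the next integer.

n = 589

n = [z_{α/2}·√(p₀q₀) + z_β·√(p₁q₁)]² / (p₁ − p₀)²
  = [1.645·√(0.80·0.20) + 1.282·√(0.75·0.25)]² / (-0.05)²
  = [1.645·0.4000 + 1.282·0.4330]² / 0.0025
  = [1.2131]² / 0.0025
  = 588.67
Round up → n = 589.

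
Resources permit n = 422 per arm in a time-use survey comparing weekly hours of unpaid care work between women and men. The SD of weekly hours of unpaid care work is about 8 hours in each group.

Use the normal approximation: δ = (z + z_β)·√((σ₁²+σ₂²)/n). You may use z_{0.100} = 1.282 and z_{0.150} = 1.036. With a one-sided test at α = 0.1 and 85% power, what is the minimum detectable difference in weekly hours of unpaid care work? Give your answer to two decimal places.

Minimum detectable difference ≈ 1.28 hours

δ = (z_α + z_β) · √((σ₁²+σ₂²)/n)
  = (1.282 + 1.036) · √(128/422)
  = 2.318 · √0.30332
  = 2.318 · 0.5507
  = 1.2766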